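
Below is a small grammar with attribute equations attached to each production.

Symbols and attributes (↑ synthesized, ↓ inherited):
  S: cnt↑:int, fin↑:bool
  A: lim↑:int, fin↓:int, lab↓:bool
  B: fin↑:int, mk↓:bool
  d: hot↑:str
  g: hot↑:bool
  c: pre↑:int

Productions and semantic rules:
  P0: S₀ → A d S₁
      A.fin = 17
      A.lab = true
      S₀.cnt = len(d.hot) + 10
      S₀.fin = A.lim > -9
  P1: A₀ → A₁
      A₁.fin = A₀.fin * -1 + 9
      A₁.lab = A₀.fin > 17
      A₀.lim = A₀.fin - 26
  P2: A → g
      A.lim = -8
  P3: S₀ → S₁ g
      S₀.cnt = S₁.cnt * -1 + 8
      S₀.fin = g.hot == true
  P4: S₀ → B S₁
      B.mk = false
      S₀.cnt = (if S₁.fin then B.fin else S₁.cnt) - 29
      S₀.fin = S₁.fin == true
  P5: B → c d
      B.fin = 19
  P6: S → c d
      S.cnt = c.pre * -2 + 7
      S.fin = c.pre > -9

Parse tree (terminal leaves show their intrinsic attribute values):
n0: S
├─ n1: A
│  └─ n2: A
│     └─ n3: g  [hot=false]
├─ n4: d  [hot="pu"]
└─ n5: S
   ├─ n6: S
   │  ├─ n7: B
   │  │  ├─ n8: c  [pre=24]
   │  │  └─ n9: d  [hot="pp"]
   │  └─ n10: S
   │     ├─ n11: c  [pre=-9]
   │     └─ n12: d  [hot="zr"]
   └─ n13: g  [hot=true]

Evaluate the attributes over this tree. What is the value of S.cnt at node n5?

1. n1.fin = 17  [17]
2. n1.lab = true  [true]
3. n2.fin = -8  [A₀.fin * -1 + 9]
4. n2.lab = false  [A₀.fin > 17]
5. n3.hot = false  [terminal]
6. n2.lim = -8  [-8]
7. n1.lim = -9  [A₀.fin - 26]
8. n4.hot = "pu"  [terminal]
9. n7.mk = false  [false]
10. n8.pre = 24  [terminal]
11. n9.hot = "pp"  [terminal]
12. n7.fin = 19  [19]
13. n11.pre = -9  [terminal]
14. n12.hot = "zr"  [terminal]
15. n10.cnt = 25  [c.pre * -2 + 7]
16. n10.fin = false  [c.pre > -9]
17. n6.cnt = -4  [(if S₁.fin then B.fin else S₁.cnt) - 29]
18. n6.fin = false  [S₁.fin == true]
19. n13.hot = true  [terminal]
20. n5.cnt = 12  [S₁.cnt * -1 + 8]
21. n5.fin = true  [g.hot == true]
22. n0.cnt = 12  [len(d.hot) + 10]
23. n0.fin = false  [A.lim > -9]

12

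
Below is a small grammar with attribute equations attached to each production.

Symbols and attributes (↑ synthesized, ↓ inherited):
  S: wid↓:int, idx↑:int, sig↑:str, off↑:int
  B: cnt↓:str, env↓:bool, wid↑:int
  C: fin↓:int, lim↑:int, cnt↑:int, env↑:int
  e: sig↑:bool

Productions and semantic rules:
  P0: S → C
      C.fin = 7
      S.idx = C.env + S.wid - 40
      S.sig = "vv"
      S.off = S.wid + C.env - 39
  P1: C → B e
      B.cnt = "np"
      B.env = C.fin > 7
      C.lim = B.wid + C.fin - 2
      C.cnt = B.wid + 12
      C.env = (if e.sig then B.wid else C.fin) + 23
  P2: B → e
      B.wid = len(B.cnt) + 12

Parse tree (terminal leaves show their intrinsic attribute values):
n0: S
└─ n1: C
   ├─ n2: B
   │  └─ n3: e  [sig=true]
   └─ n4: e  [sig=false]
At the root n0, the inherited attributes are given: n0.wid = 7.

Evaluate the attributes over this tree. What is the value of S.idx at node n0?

-3

1. n0.wid = 7  [given at root]
2. n1.fin = 7  [7]
3. n2.cnt = "np"  ["np"]
4. n2.env = false  [C.fin > 7]
5. n3.sig = true  [terminal]
6. n2.wid = 14  [len(B.cnt) + 12]
7. n4.sig = false  [terminal]
8. n1.lim = 19  [B.wid + C.fin - 2]
9. n1.cnt = 26  [B.wid + 12]
10. n1.env = 30  [(if e.sig then B.wid else C.fin) + 23]
11. n0.idx = -3  [C.env + S.wid - 40]
12. n0.sig = "vv"  ["vv"]
13. n0.off = -2  [S.wid + C.env - 39]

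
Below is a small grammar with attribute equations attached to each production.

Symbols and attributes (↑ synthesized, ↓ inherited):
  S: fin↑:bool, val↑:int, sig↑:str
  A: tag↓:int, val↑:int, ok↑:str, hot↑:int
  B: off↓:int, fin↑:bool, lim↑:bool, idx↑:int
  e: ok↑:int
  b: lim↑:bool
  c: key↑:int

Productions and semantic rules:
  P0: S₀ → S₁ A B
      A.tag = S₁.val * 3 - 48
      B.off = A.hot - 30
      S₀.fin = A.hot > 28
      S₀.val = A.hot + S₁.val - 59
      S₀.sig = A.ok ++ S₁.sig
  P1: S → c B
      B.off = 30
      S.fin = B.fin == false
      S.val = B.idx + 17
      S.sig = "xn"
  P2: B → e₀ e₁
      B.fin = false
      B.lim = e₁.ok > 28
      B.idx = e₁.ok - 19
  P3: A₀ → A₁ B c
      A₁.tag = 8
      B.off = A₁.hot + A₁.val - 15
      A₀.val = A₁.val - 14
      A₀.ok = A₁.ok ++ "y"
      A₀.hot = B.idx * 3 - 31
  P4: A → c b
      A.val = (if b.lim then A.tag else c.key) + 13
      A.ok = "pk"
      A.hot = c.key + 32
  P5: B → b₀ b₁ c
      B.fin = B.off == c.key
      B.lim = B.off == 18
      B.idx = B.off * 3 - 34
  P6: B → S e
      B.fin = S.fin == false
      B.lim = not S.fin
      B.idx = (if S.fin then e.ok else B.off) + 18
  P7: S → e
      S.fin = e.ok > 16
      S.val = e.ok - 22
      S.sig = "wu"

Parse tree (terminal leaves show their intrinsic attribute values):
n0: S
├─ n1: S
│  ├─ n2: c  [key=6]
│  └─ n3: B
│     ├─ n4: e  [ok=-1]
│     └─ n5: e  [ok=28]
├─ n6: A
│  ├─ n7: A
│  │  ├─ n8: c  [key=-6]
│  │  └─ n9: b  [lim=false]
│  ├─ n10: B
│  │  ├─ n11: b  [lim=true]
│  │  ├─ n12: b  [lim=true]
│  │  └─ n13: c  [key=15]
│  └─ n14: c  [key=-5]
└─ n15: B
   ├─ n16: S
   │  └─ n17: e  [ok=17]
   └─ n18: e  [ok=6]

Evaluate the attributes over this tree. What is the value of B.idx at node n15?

24

1. n2.key = 6  [terminal]
2. n3.off = 30  [30]
3. n4.ok = -1  [terminal]
4. n5.ok = 28  [terminal]
5. n3.fin = false  [false]
6. n3.lim = false  [e₁.ok > 28]
7. n3.idx = 9  [e₁.ok - 19]
8. n1.fin = true  [B.fin == false]
9. n1.val = 26  [B.idx + 17]
10. n1.sig = "xn"  ["xn"]
11. n6.tag = 30  [S₁.val * 3 - 48]
12. n7.tag = 8  [8]
13. n8.key = -6  [terminal]
14. n9.lim = false  [terminal]
15. n7.val = 7  [(if b.lim then A.tag else c.key) + 13]
16. n7.ok = "pk"  ["pk"]
17. n7.hot = 26  [c.key + 32]
18. n10.off = 18  [A₁.hot + A₁.val - 15]
19. n11.lim = true  [terminal]
20. n12.lim = true  [terminal]
21. n13.key = 15  [terminal]
22. n10.fin = false  [B.off == c.key]
23. n10.lim = true  [B.off == 18]
24. n10.idx = 20  [B.off * 3 - 34]
25. n14.key = -5  [terminal]
26. n6.val = -7  [A₁.val - 14]
27. n6.ok = "pky"  [A₁.ok ++ "y"]
28. n6.hot = 29  [B.idx * 3 - 31]
29. n15.off = -1  [A.hot - 30]
30. n17.ok = 17  [terminal]
31. n16.fin = true  [e.ok > 16]
32. n16.val = -5  [e.ok - 22]
33. n16.sig = "wu"  ["wu"]
34. n18.ok = 6  [terminal]
35. n15.fin = false  [S.fin == false]
36. n15.lim = false  [not S.fin]
37. n15.idx = 24  [(if S.fin then e.ok else B.off) + 18]
38. n0.fin = true  [A.hot > 28]
39. n0.val = -4  [A.hot + S₁.val - 59]
40. n0.sig = "pkyxn"  [A.ok ++ S₁.sig]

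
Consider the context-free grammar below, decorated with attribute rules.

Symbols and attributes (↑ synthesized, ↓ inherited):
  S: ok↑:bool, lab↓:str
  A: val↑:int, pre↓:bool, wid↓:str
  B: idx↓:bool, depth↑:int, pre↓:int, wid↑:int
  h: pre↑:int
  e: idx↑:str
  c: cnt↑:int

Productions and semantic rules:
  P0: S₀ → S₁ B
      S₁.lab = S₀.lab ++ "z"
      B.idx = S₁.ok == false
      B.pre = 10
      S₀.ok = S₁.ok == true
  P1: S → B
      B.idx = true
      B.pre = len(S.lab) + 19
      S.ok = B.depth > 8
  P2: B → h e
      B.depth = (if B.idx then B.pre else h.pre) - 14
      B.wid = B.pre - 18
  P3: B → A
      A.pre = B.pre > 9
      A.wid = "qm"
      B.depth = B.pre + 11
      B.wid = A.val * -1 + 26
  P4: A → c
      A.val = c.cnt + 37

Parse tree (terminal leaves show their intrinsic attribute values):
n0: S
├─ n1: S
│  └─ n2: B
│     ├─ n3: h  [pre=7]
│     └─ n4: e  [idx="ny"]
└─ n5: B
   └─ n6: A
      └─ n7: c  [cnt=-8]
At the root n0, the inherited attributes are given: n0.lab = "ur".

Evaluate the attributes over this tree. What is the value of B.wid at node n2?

4

1. n0.lab = "ur"  [given at root]
2. n1.lab = "urz"  [S₀.lab ++ "z"]
3. n2.idx = true  [true]
4. n2.pre = 22  [len(S.lab) + 19]
5. n3.pre = 7  [terminal]
6. n4.idx = "ny"  [terminal]
7. n2.depth = 8  [(if B.idx then B.pre else h.pre) - 14]
8. n2.wid = 4  [B.pre - 18]
9. n1.ok = false  [B.depth > 8]
10. n5.idx = true  [S₁.ok == false]
11. n5.pre = 10  [10]
12. n6.pre = true  [B.pre > 9]
13. n6.wid = "qm"  ["qm"]
14. n7.cnt = -8  [terminal]
15. n6.val = 29  [c.cnt + 37]
16. n5.depth = 21  [B.pre + 11]
17. n5.wid = -3  [A.val * -1 + 26]
18. n0.ok = false  [S₁.ok == true]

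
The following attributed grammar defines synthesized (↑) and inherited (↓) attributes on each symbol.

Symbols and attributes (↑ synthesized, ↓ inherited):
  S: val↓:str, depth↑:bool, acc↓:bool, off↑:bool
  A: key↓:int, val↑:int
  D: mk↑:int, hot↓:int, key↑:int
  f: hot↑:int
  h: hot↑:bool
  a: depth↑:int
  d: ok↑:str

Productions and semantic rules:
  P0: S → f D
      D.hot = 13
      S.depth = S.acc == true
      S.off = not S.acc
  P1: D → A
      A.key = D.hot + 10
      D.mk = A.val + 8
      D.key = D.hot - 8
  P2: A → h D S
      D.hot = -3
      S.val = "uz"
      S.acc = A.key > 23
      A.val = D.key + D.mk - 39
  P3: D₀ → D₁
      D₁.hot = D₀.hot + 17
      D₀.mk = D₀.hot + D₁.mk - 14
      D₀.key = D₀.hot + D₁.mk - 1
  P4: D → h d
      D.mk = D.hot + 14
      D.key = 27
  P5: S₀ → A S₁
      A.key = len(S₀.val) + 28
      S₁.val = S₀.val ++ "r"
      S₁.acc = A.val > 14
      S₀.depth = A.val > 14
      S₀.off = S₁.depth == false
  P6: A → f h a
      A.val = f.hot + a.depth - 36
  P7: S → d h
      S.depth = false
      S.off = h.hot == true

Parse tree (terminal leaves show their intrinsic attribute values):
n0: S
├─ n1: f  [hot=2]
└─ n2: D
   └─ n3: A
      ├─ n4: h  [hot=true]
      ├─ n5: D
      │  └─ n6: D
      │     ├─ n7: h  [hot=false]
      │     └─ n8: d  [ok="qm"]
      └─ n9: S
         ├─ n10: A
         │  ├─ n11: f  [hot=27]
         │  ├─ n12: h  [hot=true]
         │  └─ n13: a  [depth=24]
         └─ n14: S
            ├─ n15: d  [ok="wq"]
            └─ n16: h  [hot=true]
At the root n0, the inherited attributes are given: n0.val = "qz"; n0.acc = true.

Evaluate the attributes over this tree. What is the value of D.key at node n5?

24

1. n0.val = "qz"  [given at root]
2. n0.acc = true  [given at root]
3. n1.hot = 2  [terminal]
4. n2.hot = 13  [13]
5. n3.key = 23  [D.hot + 10]
6. n4.hot = true  [terminal]
7. n5.hot = -3  [-3]
8. n6.hot = 14  [D₀.hot + 17]
9. n7.hot = false  [terminal]
10. n8.ok = "qm"  [terminal]
11. n6.mk = 28  [D.hot + 14]
12. n6.key = 27  [27]
13. n5.mk = 11  [D₀.hot + D₁.mk - 14]
14. n5.key = 24  [D₀.hot + D₁.mk - 1]
15. n9.val = "uz"  ["uz"]
16. n9.acc = false  [A.key > 23]
17. n10.key = 30  [len(S₀.val) + 28]
18. n11.hot = 27  [terminal]
19. n12.hot = true  [terminal]
20. n13.depth = 24  [terminal]
21. n10.val = 15  [f.hot + a.depth - 36]
22. n14.val = "uzr"  [S₀.val ++ "r"]
23. n14.acc = true  [A.val > 14]
24. n15.ok = "wq"  [terminal]
25. n16.hot = true  [terminal]
26. n14.depth = false  [false]
27. n14.off = true  [h.hot == true]
28. n9.depth = true  [A.val > 14]
29. n9.off = true  [S₁.depth == false]
30. n3.val = -4  [D.key + D.mk - 39]
31. n2.mk = 4  [A.val + 8]
32. n2.key = 5  [D.hot - 8]
33. n0.depth = true  [S.acc == true]
34. n0.off = false  [not S.acc]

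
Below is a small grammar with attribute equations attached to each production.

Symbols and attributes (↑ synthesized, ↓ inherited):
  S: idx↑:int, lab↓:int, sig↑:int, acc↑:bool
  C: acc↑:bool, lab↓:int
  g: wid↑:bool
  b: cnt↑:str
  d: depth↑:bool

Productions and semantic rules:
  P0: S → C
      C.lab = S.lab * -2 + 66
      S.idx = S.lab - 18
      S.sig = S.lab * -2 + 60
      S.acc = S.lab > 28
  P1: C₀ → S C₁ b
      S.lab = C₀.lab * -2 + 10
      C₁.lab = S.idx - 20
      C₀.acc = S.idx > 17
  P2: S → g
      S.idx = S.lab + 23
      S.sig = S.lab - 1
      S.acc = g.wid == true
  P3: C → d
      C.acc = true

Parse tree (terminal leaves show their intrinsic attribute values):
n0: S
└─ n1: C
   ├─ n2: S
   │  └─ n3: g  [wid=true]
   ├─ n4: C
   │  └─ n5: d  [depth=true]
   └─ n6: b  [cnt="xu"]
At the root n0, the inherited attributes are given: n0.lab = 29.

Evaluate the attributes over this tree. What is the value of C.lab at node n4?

1. n0.lab = 29  [given at root]
2. n1.lab = 8  [S.lab * -2 + 66]
3. n2.lab = -6  [C₀.lab * -2 + 10]
4. n3.wid = true  [terminal]
5. n2.idx = 17  [S.lab + 23]
6. n2.sig = -7  [S.lab - 1]
7. n2.acc = true  [g.wid == true]
8. n4.lab = -3  [S.idx - 20]
9. n5.depth = true  [terminal]
10. n4.acc = true  [true]
11. n6.cnt = "xu"  [terminal]
12. n1.acc = false  [S.idx > 17]
13. n0.idx = 11  [S.lab - 18]
14. n0.sig = 2  [S.lab * -2 + 60]
15. n0.acc = true  [S.lab > 28]

-3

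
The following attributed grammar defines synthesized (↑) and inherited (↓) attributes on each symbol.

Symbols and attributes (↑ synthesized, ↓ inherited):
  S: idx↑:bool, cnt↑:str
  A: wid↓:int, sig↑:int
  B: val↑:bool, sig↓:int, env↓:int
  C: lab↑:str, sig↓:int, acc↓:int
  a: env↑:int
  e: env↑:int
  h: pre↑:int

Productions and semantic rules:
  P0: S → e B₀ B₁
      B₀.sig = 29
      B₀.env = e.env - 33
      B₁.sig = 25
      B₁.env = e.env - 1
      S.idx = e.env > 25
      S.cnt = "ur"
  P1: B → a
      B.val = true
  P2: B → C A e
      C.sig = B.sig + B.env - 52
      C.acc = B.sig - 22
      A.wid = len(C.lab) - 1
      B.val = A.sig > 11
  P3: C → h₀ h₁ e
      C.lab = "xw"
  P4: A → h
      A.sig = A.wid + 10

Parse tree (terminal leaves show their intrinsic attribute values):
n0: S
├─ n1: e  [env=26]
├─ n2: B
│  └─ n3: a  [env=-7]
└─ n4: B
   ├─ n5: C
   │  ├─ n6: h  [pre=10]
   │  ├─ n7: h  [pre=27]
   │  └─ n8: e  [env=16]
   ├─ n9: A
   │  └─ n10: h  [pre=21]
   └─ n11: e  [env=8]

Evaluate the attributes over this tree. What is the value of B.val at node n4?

1. n1.env = 26  [terminal]
2. n2.sig = 29  [29]
3. n2.env = -7  [e.env - 33]
4. n3.env = -7  [terminal]
5. n2.val = true  [true]
6. n4.sig = 25  [25]
7. n4.env = 25  [e.env - 1]
8. n5.sig = -2  [B.sig + B.env - 52]
9. n5.acc = 3  [B.sig - 22]
10. n6.pre = 10  [terminal]
11. n7.pre = 27  [terminal]
12. n8.env = 16  [terminal]
13. n5.lab = "xw"  ["xw"]
14. n9.wid = 1  [len(C.lab) - 1]
15. n10.pre = 21  [terminal]
16. n9.sig = 11  [A.wid + 10]
17. n11.env = 8  [terminal]
18. n4.val = false  [A.sig > 11]
19. n0.idx = true  [e.env > 25]
20. n0.cnt = "ur"  ["ur"]

false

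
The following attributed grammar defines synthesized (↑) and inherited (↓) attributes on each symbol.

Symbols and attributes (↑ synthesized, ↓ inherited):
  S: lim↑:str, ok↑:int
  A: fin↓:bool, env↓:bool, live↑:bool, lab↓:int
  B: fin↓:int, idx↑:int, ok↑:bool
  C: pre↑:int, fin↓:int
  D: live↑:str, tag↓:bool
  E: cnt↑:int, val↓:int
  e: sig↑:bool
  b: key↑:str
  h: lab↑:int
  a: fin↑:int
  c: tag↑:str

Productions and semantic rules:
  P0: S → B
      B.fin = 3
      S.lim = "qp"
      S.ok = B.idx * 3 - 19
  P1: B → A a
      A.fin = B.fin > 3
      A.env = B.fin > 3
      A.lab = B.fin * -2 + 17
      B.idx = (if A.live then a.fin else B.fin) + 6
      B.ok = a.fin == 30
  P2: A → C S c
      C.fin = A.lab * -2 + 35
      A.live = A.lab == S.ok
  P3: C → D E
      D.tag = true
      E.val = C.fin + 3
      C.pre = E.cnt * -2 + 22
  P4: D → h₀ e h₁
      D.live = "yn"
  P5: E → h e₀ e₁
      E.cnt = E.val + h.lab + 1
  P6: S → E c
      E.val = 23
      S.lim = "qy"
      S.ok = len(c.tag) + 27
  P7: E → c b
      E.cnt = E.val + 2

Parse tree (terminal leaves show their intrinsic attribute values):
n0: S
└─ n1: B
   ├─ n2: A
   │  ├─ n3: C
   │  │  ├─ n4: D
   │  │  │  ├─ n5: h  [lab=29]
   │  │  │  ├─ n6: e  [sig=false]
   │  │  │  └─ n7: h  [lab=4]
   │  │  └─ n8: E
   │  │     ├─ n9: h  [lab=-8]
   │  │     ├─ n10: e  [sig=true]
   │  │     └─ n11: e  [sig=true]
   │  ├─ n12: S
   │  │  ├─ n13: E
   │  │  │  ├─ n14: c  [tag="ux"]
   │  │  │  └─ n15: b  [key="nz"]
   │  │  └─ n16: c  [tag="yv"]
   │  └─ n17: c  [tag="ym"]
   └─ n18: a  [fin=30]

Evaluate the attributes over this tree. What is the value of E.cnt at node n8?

9

1. n1.fin = 3  [3]
2. n2.fin = false  [B.fin > 3]
3. n2.env = false  [B.fin > 3]
4. n2.lab = 11  [B.fin * -2 + 17]
5. n3.fin = 13  [A.lab * -2 + 35]
6. n4.tag = true  [true]
7. n5.lab = 29  [terminal]
8. n6.sig = false  [terminal]
9. n7.lab = 4  [terminal]
10. n4.live = "yn"  ["yn"]
11. n8.val = 16  [C.fin + 3]
12. n9.lab = -8  [terminal]
13. n10.sig = true  [terminal]
14. n11.sig = true  [terminal]
15. n8.cnt = 9  [E.val + h.lab + 1]
16. n3.pre = 4  [E.cnt * -2 + 22]
17. n13.val = 23  [23]
18. n14.tag = "ux"  [terminal]
19. n15.key = "nz"  [terminal]
20. n13.cnt = 25  [E.val + 2]
21. n16.tag = "yv"  [terminal]
22. n12.lim = "qy"  ["qy"]
23. n12.ok = 29  [len(c.tag) + 27]
24. n17.tag = "ym"  [terminal]
25. n2.live = false  [A.lab == S.ok]
26. n18.fin = 30  [terminal]
27. n1.idx = 9  [(if A.live then a.fin else B.fin) + 6]
28. n1.ok = true  [a.fin == 30]
29. n0.lim = "qp"  ["qp"]
30. n0.ok = 8  [B.idx * 3 - 19]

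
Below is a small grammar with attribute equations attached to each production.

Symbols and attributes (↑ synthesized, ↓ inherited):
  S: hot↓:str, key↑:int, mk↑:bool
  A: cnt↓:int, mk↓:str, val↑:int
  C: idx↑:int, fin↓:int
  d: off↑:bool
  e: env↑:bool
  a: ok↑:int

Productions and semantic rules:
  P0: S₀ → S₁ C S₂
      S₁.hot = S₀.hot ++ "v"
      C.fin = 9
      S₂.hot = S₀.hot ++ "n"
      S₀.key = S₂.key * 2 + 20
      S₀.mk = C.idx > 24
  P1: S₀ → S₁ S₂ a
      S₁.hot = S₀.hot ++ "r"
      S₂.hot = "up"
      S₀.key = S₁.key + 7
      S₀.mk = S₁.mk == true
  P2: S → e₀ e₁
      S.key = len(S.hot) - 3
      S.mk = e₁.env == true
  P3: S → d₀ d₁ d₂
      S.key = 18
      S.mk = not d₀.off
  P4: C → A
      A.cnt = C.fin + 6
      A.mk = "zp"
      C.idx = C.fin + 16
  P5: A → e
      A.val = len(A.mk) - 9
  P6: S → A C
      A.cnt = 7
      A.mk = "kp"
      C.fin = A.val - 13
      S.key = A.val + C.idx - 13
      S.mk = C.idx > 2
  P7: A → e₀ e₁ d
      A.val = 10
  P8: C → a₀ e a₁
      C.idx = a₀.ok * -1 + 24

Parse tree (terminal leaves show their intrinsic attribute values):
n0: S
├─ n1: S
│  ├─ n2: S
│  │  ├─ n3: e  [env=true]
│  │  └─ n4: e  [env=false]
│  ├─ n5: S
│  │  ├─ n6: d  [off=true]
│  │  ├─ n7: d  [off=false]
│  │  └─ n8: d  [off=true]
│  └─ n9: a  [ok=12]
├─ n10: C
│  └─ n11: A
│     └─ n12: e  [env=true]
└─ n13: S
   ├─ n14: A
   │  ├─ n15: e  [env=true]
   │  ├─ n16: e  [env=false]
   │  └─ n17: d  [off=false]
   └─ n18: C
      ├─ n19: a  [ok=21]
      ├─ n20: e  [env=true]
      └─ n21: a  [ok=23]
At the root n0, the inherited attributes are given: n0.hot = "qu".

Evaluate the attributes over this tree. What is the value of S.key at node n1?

8

1. n0.hot = "qu"  [given at root]
2. n1.hot = "quv"  [S₀.hot ++ "v"]
3. n2.hot = "quvr"  [S₀.hot ++ "r"]
4. n3.env = true  [terminal]
5. n4.env = false  [terminal]
6. n2.key = 1  [len(S.hot) - 3]
7. n2.mk = false  [e₁.env == true]
8. n5.hot = "up"  ["up"]
9. n6.off = true  [terminal]
10. n7.off = false  [terminal]
11. n8.off = true  [terminal]
12. n5.key = 18  [18]
13. n5.mk = false  [not d₀.off]
14. n9.ok = 12  [terminal]
15. n1.key = 8  [S₁.key + 7]
16. n1.mk = false  [S₁.mk == true]
17. n10.fin = 9  [9]
18. n11.cnt = 15  [C.fin + 6]
19. n11.mk = "zp"  ["zp"]
20. n12.env = true  [terminal]
21. n11.val = -7  [len(A.mk) - 9]
22. n10.idx = 25  [C.fin + 16]
23. n13.hot = "qun"  [S₀.hot ++ "n"]
24. n14.cnt = 7  [7]
25. n14.mk = "kp"  ["kp"]
26. n15.env = true  [terminal]
27. n16.env = false  [terminal]
28. n17.off = false  [terminal]
29. n14.val = 10  [10]
30. n18.fin = -3  [A.val - 13]
31. n19.ok = 21  [terminal]
32. n20.env = true  [terminal]
33. n21.ok = 23  [terminal]
34. n18.idx = 3  [a₀.ok * -1 + 24]
35. n13.key = 0  [A.val + C.idx - 13]
36. n13.mk = true  [C.idx > 2]
37. n0.key = 20  [S₂.key * 2 + 20]
38. n0.mk = true  [C.idx > 24]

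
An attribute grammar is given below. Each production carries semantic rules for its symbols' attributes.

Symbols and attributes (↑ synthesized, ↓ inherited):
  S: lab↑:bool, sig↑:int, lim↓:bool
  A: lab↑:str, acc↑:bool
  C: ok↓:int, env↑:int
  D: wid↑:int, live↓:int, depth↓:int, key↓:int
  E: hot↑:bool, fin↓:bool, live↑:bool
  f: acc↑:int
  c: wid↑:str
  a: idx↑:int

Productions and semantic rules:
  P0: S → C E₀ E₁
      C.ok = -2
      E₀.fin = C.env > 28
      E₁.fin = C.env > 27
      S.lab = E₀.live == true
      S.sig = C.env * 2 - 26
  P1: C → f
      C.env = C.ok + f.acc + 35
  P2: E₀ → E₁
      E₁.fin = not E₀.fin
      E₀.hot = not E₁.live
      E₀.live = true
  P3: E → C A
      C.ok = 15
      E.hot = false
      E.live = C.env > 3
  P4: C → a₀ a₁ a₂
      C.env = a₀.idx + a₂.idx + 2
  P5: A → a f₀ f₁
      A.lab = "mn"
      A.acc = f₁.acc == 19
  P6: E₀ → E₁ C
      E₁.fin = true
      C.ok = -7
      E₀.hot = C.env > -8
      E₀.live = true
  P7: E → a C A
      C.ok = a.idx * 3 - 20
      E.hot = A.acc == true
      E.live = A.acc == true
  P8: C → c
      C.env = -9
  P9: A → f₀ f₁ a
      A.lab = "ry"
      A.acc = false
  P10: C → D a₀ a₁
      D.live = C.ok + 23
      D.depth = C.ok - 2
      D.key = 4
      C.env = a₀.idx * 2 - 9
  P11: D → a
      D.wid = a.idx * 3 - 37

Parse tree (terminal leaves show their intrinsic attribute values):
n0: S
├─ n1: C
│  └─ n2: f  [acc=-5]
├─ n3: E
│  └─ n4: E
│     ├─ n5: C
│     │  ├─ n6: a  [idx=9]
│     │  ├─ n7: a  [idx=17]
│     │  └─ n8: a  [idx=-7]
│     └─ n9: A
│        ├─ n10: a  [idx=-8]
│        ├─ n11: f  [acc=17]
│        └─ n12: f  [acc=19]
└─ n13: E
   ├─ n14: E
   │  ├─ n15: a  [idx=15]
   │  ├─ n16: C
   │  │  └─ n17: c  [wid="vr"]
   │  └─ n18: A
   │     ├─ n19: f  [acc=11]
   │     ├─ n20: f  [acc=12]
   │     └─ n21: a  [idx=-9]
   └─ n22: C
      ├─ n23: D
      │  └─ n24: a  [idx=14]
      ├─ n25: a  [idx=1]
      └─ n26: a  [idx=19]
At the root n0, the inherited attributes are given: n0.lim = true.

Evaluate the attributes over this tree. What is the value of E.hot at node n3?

false

1. n0.lim = true  [given at root]
2. n1.ok = -2  [-2]
3. n2.acc = -5  [terminal]
4. n1.env = 28  [C.ok + f.acc + 35]
5. n3.fin = false  [C.env > 28]
6. n4.fin = true  [not E₀.fin]
7. n5.ok = 15  [15]
8. n6.idx = 9  [terminal]
9. n7.idx = 17  [terminal]
10. n8.idx = -7  [terminal]
11. n5.env = 4  [a₀.idx + a₂.idx + 2]
12. n10.idx = -8  [terminal]
13. n11.acc = 17  [terminal]
14. n12.acc = 19  [terminal]
15. n9.lab = "mn"  ["mn"]
16. n9.acc = true  [f₁.acc == 19]
17. n4.hot = false  [false]
18. n4.live = true  [C.env > 3]
19. n3.hot = false  [not E₁.live]
20. n3.live = true  [true]
21. n13.fin = true  [C.env > 27]
22. n14.fin = true  [true]
23. n15.idx = 15  [terminal]
24. n16.ok = 25  [a.idx * 3 - 20]
25. n17.wid = "vr"  [terminal]
26. n16.env = -9  [-9]
27. n19.acc = 11  [terminal]
28. n20.acc = 12  [terminal]
29. n21.idx = -9  [terminal]
30. n18.lab = "ry"  ["ry"]
31. n18.acc = false  [false]
32. n14.hot = false  [A.acc == true]
33. n14.live = false  [A.acc == true]
34. n22.ok = -7  [-7]
35. n23.live = 16  [C.ok + 23]
36. n23.depth = -9  [C.ok - 2]
37. n23.key = 4  [4]
38. n24.idx = 14  [terminal]
39. n23.wid = 5  [a.idx * 3 - 37]
40. n25.idx = 1  [terminal]
41. n26.idx = 19  [terminal]
42. n22.env = -7  [a₀.idx * 2 - 9]
43. n13.hot = true  [C.env > -8]
44. n13.live = true  [true]
45. n0.lab = true  [E₀.live == true]
46. n0.sig = 30  [C.env * 2 - 26]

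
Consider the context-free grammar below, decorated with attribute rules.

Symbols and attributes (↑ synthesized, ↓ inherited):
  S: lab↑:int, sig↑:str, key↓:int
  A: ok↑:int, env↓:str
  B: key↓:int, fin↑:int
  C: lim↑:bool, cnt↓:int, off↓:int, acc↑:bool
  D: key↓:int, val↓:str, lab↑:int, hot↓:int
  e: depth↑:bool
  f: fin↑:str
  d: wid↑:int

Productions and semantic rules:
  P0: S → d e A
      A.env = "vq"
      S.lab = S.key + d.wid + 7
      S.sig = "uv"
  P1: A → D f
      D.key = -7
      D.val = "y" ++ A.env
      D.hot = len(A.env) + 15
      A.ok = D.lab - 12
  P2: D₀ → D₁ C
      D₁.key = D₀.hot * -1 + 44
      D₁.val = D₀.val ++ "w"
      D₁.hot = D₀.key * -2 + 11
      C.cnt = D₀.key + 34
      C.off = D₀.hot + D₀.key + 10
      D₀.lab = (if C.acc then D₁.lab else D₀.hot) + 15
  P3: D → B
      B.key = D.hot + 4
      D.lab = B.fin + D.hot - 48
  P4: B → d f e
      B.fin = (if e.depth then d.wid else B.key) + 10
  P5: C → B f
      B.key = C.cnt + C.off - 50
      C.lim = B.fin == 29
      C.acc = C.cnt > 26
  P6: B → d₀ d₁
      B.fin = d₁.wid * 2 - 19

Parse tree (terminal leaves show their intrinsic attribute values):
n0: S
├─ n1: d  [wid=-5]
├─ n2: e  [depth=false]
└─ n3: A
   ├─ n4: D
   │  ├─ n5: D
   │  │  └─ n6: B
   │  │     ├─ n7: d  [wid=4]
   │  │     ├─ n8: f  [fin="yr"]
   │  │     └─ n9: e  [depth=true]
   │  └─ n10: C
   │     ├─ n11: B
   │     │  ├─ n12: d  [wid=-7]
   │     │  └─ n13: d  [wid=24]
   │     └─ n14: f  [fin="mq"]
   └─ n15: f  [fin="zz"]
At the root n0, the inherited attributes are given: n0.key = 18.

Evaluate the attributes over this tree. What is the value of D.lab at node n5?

1. n0.key = 18  [given at root]
2. n1.wid = -5  [terminal]
3. n2.depth = false  [terminal]
4. n3.env = "vq"  ["vq"]
5. n4.key = -7  [-7]
6. n4.val = "yvq"  ["y" ++ A.env]
7. n4.hot = 17  [len(A.env) + 15]
8. n5.key = 27  [D₀.hot * -1 + 44]
9. n5.val = "yvqw"  [D₀.val ++ "w"]
10. n5.hot = 25  [D₀.key * -2 + 11]
11. n6.key = 29  [D.hot + 4]
12. n7.wid = 4  [terminal]
13. n8.fin = "yr"  [terminal]
14. n9.depth = true  [terminal]
15. n6.fin = 14  [(if e.depth then d.wid else B.key) + 10]
16. n5.lab = -9  [B.fin + D.hot - 48]
17. n10.cnt = 27  [D₀.key + 34]
18. n10.off = 20  [D₀.hot + D₀.key + 10]
19. n11.key = -3  [C.cnt + C.off - 50]
20. n12.wid = -7  [terminal]
21. n13.wid = 24  [terminal]
22. n11.fin = 29  [d₁.wid * 2 - 19]
23. n14.fin = "mq"  [terminal]
24. n10.lim = true  [B.fin == 29]
25. n10.acc = true  [C.cnt > 26]
26. n4.lab = 6  [(if C.acc then D₁.lab else D₀.hot) + 15]
27. n15.fin = "zz"  [terminal]
28. n3.ok = -6  [D.lab - 12]
29. n0.lab = 20  [S.key + d.wid + 7]
30. n0.sig = "uv"  ["uv"]

-9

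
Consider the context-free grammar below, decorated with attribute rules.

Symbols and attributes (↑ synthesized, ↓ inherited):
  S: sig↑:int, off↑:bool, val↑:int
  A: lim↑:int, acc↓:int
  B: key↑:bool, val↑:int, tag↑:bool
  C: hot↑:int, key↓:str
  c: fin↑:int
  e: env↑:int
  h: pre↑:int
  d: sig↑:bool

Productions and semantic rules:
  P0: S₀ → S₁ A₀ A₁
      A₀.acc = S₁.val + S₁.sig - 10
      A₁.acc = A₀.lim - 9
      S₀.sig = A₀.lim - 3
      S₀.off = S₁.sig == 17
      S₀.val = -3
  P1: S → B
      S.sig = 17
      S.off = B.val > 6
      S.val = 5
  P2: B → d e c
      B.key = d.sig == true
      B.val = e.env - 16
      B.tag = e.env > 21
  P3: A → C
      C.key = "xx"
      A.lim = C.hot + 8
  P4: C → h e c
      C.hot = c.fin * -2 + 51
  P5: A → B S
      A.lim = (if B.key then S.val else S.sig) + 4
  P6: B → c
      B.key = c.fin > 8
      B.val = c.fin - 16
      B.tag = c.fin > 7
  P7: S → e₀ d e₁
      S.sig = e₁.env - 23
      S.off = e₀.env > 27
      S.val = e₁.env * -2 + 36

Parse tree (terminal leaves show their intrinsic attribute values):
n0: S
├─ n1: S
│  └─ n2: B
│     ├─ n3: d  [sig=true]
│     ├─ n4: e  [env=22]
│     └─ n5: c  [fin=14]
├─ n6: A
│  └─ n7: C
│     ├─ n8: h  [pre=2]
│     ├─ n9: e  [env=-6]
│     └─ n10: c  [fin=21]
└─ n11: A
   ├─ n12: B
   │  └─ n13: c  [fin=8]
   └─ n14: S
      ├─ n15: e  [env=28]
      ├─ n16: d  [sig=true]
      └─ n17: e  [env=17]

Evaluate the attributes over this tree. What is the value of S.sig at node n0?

1. n3.sig = true  [terminal]
2. n4.env = 22  [terminal]
3. n5.fin = 14  [terminal]
4. n2.key = true  [d.sig == true]
5. n2.val = 6  [e.env - 16]
6. n2.tag = true  [e.env > 21]
7. n1.sig = 17  [17]
8. n1.off = false  [B.val > 6]
9. n1.val = 5  [5]
10. n6.acc = 12  [S₁.val + S₁.sig - 10]
11. n7.key = "xx"  ["xx"]
12. n8.pre = 2  [terminal]
13. n9.env = -6  [terminal]
14. n10.fin = 21  [terminal]
15. n7.hot = 9  [c.fin * -2 + 51]
16. n6.lim = 17  [C.hot + 8]
17. n11.acc = 8  [A₀.lim - 9]
18. n13.fin = 8  [terminal]
19. n12.key = false  [c.fin > 8]
20. n12.val = -8  [c.fin - 16]
21. n12.tag = true  [c.fin > 7]
22. n15.env = 28  [terminal]
23. n16.sig = true  [terminal]
24. n17.env = 17  [terminal]
25. n14.sig = -6  [e₁.env - 23]
26. n14.off = true  [e₀.env > 27]
27. n14.val = 2  [e₁.env * -2 + 36]
28. n11.lim = -2  [(if B.key then S.val else S.sig) + 4]
29. n0.sig = 14  [A₀.lim - 3]
30. n0.off = true  [S₁.sig == 17]
31. n0.val = -3  [-3]

14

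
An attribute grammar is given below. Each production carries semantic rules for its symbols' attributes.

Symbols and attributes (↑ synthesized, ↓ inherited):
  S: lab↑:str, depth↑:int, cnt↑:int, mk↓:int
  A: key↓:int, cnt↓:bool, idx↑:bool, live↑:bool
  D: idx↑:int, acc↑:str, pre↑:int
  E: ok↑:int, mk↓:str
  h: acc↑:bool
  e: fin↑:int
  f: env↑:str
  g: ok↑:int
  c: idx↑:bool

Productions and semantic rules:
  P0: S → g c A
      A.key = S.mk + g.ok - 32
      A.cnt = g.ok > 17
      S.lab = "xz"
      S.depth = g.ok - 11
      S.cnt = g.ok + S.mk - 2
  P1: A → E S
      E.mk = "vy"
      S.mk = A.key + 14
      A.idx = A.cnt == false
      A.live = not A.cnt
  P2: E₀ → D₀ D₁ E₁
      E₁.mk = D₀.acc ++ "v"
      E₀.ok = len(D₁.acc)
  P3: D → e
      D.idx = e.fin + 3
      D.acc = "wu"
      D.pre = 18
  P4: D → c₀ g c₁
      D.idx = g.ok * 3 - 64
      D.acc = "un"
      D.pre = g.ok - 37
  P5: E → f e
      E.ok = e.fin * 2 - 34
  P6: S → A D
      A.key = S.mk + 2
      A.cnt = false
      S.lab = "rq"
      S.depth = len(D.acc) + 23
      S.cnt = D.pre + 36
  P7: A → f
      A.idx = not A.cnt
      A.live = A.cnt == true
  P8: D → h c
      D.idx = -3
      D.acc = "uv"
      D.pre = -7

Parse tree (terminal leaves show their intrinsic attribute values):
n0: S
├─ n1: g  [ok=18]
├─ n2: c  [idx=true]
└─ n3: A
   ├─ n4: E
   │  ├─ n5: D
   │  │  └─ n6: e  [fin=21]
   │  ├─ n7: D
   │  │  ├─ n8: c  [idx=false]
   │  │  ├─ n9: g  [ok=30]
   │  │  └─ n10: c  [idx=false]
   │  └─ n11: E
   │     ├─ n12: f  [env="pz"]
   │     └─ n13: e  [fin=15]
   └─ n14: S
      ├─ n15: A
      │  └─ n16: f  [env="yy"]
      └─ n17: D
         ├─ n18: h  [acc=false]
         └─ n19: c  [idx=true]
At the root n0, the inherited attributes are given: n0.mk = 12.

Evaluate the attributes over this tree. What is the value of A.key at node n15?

14

1. n0.mk = 12  [given at root]
2. n1.ok = 18  [terminal]
3. n2.idx = true  [terminal]
4. n3.key = -2  [S.mk + g.ok - 32]
5. n3.cnt = true  [g.ok > 17]
6. n4.mk = "vy"  ["vy"]
7. n6.fin = 21  [terminal]
8. n5.idx = 24  [e.fin + 3]
9. n5.acc = "wu"  ["wu"]
10. n5.pre = 18  [18]
11. n8.idx = false  [terminal]
12. n9.ok = 30  [terminal]
13. n10.idx = false  [terminal]
14. n7.idx = 26  [g.ok * 3 - 64]
15. n7.acc = "un"  ["un"]
16. n7.pre = -7  [g.ok - 37]
17. n11.mk = "wuv"  [D₀.acc ++ "v"]
18. n12.env = "pz"  [terminal]
19. n13.fin = 15  [terminal]
20. n11.ok = -4  [e.fin * 2 - 34]
21. n4.ok = 2  [len(D₁.acc)]
22. n14.mk = 12  [A.key + 14]
23. n15.key = 14  [S.mk + 2]
24. n15.cnt = false  [false]
25. n16.env = "yy"  [terminal]
26. n15.idx = true  [not A.cnt]
27. n15.live = false  [A.cnt == true]
28. n18.acc = false  [terminal]
29. n19.idx = true  [terminal]
30. n17.idx = -3  [-3]
31. n17.acc = "uv"  ["uv"]
32. n17.pre = -7  [-7]
33. n14.lab = "rq"  ["rq"]
34. n14.depth = 25  [len(D.acc) + 23]
35. n14.cnt = 29  [D.pre + 36]
36. n3.idx = false  [A.cnt == false]
37. n3.live = false  [not A.cnt]
38. n0.lab = "xz"  ["xz"]
39. n0.depth = 7  [g.ok - 11]
40. n0.cnt = 28  [g.ok + S.mk - 2]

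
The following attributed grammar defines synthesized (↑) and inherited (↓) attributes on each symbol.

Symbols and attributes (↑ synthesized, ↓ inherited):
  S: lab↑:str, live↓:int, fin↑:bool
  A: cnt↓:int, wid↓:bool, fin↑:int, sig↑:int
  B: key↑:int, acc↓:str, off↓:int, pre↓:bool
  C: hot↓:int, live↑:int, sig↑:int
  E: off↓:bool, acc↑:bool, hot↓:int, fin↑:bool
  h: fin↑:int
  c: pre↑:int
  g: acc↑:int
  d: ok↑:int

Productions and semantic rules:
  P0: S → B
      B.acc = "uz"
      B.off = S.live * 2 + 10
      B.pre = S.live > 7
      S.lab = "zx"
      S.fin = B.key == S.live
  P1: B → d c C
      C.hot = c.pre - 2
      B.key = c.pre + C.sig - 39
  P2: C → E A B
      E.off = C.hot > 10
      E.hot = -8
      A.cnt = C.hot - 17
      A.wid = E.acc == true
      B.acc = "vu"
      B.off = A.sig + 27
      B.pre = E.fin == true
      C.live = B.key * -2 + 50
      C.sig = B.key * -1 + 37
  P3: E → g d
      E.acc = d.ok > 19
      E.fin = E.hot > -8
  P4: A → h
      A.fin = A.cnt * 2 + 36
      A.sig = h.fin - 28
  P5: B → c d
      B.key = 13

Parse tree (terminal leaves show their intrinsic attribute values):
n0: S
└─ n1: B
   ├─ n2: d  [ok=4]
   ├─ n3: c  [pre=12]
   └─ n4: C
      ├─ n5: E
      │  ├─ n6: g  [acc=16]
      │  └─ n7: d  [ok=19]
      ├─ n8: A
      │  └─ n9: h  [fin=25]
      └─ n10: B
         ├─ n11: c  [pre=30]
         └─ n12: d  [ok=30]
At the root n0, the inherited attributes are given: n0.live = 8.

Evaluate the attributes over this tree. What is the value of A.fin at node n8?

1. n0.live = 8  [given at root]
2. n1.acc = "uz"  ["uz"]
3. n1.off = 26  [S.live * 2 + 10]
4. n1.pre = true  [S.live > 7]
5. n2.ok = 4  [terminal]
6. n3.pre = 12  [terminal]
7. n4.hot = 10  [c.pre - 2]
8. n5.off = false  [C.hot > 10]
9. n5.hot = -8  [-8]
10. n6.acc = 16  [terminal]
11. n7.ok = 19  [terminal]
12. n5.acc = false  [d.ok > 19]
13. n5.fin = false  [E.hot > -8]
14. n8.cnt = -7  [C.hot - 17]
15. n8.wid = false  [E.acc == true]
16. n9.fin = 25  [terminal]
17. n8.fin = 22  [A.cnt * 2 + 36]
18. n8.sig = -3  [h.fin - 28]
19. n10.acc = "vu"  ["vu"]
20. n10.off = 24  [A.sig + 27]
21. n10.pre = false  [E.fin == true]
22. n11.pre = 30  [terminal]
23. n12.ok = 30  [terminal]
24. n10.key = 13  [13]
25. n4.live = 24  [B.key * -2 + 50]
26. n4.sig = 24  [B.key * -1 + 37]
27. n1.key = -3  [c.pre + C.sig - 39]
28. n0.lab = "zx"  ["zx"]
29. n0.fin = false  [B.key == S.live]

22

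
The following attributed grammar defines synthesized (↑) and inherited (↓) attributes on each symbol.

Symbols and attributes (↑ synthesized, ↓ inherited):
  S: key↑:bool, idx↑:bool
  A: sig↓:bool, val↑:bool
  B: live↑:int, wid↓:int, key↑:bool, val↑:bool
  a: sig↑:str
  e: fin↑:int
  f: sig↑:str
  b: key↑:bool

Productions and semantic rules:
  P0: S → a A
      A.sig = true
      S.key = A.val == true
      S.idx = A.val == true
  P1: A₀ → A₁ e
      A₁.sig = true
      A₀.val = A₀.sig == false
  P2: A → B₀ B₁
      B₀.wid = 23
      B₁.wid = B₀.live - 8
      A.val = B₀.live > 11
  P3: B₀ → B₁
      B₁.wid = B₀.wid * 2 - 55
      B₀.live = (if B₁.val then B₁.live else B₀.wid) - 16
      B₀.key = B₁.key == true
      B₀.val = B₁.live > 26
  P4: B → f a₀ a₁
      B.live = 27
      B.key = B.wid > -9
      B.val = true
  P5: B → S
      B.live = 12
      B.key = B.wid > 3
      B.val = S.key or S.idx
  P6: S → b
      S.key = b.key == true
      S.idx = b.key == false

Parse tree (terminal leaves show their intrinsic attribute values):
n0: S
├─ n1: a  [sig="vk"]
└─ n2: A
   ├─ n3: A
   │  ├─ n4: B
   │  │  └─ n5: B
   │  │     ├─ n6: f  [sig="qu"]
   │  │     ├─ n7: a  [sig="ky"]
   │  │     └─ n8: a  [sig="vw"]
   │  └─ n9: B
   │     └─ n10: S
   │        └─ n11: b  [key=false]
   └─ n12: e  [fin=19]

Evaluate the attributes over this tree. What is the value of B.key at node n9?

1. n1.sig = "vk"  [terminal]
2. n2.sig = true  [true]
3. n3.sig = true  [true]
4. n4.wid = 23  [23]
5. n5.wid = -9  [B₀.wid * 2 - 55]
6. n6.sig = "qu"  [terminal]
7. n7.sig = "ky"  [terminal]
8. n8.sig = "vw"  [terminal]
9. n5.live = 27  [27]
10. n5.key = false  [B.wid > -9]
11. n5.val = true  [true]
12. n4.live = 11  [(if B₁.val then B₁.live else B₀.wid) - 16]
13. n4.key = false  [B₁.key == true]
14. n4.val = true  [B₁.live > 26]
15. n9.wid = 3  [B₀.live - 8]
16. n11.key = false  [terminal]
17. n10.key = false  [b.key == true]
18. n10.idx = true  [b.key == false]
19. n9.live = 12  [12]
20. n9.key = false  [B.wid > 3]
21. n9.val = true  [S.key or S.idx]
22. n3.val = false  [B₀.live > 11]
23. n12.fin = 19  [terminal]
24. n2.val = false  [A₀.sig == false]
25. n0.key = false  [A.val == true]
26. n0.idx = false  [A.val == true]

false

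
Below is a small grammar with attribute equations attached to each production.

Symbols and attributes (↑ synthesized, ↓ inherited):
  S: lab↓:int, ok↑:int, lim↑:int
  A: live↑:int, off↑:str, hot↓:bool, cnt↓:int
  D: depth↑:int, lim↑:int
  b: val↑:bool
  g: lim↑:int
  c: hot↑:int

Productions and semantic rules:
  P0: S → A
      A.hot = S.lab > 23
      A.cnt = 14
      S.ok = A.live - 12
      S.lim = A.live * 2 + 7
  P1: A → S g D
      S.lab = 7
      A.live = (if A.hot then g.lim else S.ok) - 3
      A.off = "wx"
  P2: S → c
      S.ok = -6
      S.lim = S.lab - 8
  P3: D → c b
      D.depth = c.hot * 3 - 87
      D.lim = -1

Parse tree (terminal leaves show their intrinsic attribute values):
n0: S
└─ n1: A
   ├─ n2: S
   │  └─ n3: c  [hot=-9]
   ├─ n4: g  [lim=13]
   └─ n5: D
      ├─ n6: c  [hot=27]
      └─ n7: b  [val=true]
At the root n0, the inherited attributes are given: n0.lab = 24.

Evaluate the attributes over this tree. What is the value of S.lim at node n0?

1. n0.lab = 24  [given at root]
2. n1.hot = true  [S.lab > 23]
3. n1.cnt = 14  [14]
4. n2.lab = 7  [7]
5. n3.hot = -9  [terminal]
6. n2.ok = -6  [-6]
7. n2.lim = -1  [S.lab - 8]
8. n4.lim = 13  [terminal]
9. n6.hot = 27  [terminal]
10. n7.val = true  [terminal]
11. n5.depth = -6  [c.hot * 3 - 87]
12. n5.lim = -1  [-1]
13. n1.live = 10  [(if A.hot then g.lim else S.ok) - 3]
14. n1.off = "wx"  ["wx"]
15. n0.ok = -2  [A.live - 12]
16. n0.lim = 27  [A.live * 2 + 7]

27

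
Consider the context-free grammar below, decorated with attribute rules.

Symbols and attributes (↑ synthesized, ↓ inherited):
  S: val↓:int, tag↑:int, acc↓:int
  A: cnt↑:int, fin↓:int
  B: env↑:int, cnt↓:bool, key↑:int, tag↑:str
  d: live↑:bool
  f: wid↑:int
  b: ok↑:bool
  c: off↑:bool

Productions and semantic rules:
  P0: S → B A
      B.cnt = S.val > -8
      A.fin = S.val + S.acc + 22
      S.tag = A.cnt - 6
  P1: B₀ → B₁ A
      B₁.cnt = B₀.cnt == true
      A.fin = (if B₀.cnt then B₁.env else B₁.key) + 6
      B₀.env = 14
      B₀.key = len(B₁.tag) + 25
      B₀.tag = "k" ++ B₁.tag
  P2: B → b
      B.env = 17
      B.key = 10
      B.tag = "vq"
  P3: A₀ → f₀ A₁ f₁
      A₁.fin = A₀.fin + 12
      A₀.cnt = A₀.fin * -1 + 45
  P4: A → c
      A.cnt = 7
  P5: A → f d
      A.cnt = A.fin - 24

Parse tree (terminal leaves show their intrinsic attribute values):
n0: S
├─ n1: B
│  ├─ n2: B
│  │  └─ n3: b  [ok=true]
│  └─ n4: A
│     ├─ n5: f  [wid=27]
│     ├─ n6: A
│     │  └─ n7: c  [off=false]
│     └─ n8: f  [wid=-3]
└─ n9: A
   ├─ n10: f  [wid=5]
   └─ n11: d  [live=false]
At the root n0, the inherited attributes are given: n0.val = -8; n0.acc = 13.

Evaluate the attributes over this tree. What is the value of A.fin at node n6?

1. n0.val = -8  [given at root]
2. n0.acc = 13  [given at root]
3. n1.cnt = false  [S.val > -8]
4. n2.cnt = false  [B₀.cnt == true]
5. n3.ok = true  [terminal]
6. n2.env = 17  [17]
7. n2.key = 10  [10]
8. n2.tag = "vq"  ["vq"]
9. n4.fin = 16  [(if B₀.cnt then B₁.env else B₁.key) + 6]
10. n5.wid = 27  [terminal]
11. n6.fin = 28  [A₀.fin + 12]
12. n7.off = false  [terminal]
13. n6.cnt = 7  [7]
14. n8.wid = -3  [terminal]
15. n4.cnt = 29  [A₀.fin * -1 + 45]
16. n1.env = 14  [14]
17. n1.key = 27  [len(B₁.tag) + 25]
18. n1.tag = "kvq"  ["k" ++ B₁.tag]
19. n9.fin = 27  [S.val + S.acc + 22]
20. n10.wid = 5  [terminal]
21. n11.live = false  [terminal]
22. n9.cnt = 3  [A.fin - 24]
23. n0.tag = -3  [A.cnt - 6]

28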